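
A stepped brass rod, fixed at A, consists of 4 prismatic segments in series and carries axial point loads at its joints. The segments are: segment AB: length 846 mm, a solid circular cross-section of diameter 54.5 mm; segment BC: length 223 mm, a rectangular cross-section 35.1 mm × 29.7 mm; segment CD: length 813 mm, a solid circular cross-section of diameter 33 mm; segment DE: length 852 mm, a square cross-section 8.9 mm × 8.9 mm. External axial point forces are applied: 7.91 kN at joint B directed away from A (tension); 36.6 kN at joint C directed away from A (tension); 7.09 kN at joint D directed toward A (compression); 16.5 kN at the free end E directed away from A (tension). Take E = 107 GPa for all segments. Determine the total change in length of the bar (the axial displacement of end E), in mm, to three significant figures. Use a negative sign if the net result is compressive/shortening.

Internal axial forces (sectioning from the free end, tension +): N_DE = 16.5 kN, N_CD = 9.41 kN, N_BC = 46.01 kN, N_AB = 53.92 kN.
A_AB = 2333 mm².
A_BC = 1042 mm².
A_CD = 855.3 mm².
A_DE = 79.21 mm².
δ_AB = 53920·846/(2333·107000) = 0.1827 mm
δ_BC = 46010·223/(1042·107000) = 0.09198 mm
δ_CD = 9410·813/(855.3·107000) = 0.08359 mm
δ_DE = 16500·852/(79.21·107000) = 1.659 mm
δ = Σδ_i = 2.017 mm.

2.02 mm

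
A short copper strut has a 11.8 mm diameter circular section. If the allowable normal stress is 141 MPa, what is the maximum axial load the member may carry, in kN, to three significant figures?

15.4 kN

A = 109.4 mm².
P_max = σ_allow · A = 141 · 109.4 = 15420 N = 15.42 kN.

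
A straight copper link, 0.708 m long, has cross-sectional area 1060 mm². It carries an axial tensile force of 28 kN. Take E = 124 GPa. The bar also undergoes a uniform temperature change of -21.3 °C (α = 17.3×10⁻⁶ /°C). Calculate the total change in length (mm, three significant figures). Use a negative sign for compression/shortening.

-0.110 mm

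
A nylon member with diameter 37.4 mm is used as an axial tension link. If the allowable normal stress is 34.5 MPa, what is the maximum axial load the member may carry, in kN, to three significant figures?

A = 1099 mm².
P_max = σ_allow · A = 34.5 · 1099 = 37900 N = 37.9 kN.

37.9 kN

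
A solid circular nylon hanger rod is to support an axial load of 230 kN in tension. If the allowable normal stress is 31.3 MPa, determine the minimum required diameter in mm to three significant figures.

96.7 mm

Required area A ≥ P/σ_allow = 230000/31.3 = 7348 mm².
For a solid circular section, d ≥ √(4A/π) = 96.73 mm.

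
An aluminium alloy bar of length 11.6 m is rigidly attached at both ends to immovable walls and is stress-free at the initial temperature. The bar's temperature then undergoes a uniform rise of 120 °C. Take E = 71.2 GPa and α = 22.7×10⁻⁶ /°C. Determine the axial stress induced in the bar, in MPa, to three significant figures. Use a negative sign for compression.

-194 MPa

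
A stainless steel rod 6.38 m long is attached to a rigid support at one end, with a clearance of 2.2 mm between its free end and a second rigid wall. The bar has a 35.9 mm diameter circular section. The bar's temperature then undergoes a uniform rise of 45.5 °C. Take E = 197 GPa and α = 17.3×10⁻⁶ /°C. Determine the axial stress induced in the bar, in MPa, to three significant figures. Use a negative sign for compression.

Free thermal expansion αLΔT = 17.3e-6 · 6380 · 45.5 = 5.022 mm.
The walls engage after the gap closes; constrained expansion = 5.022 − 2.2 = 2.822 mm.
The walls impose strain ε = −(2.822)/6380 = -4.4232e-04; σ = Eε = 197000 · -4.4232e-04 = -87.14 MPa.

-87.1 MPa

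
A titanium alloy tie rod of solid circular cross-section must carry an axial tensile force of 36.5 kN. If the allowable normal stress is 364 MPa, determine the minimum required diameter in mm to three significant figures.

11.3 mm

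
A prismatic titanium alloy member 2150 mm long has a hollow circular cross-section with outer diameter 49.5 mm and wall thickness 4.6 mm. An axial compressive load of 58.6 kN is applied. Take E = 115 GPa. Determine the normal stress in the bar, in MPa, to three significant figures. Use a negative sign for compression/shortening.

A = 648.9 mm².
σ = N/A = -58600/648.9 = -90.31 MPa.

-90.3 MPa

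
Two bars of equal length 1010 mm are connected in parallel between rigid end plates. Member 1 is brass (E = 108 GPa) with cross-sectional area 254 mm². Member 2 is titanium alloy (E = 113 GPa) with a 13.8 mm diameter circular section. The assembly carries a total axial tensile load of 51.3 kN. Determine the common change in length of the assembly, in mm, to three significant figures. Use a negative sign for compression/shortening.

1.17 mm

A_2 = 149.6 mm².
Equal strain + equilibrium ⇒ each member carries load in proportion to AE: A₁E₁ = 27430000 N, A₂E₂ = 16900000 N, ΣAE = 44330000 N.
δ = PL/ΣAE = 51300·1010/44330000 = 1.169 mm.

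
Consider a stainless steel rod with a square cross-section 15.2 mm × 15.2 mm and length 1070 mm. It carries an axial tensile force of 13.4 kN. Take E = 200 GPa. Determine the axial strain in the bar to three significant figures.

A = 231 mm².
σ = N/A = 58 MPa; ε = σ/E = 58/200000 = 2.900e-04.

2.90e-04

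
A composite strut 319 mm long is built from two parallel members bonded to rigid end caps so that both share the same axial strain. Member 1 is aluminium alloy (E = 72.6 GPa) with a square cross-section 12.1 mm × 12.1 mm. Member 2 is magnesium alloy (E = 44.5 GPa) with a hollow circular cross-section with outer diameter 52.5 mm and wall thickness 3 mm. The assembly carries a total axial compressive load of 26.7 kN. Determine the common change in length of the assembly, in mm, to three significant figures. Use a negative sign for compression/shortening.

A_1 = 146.4 mm².
A_2 = 466.5 mm².
Equal strain + equilibrium ⇒ each member carries load in proportion to AE: A₁E₁ = 10630000 N, A₂E₂ = 20760000 N, ΣAE = 31390000 N.
δ = PL/ΣAE = -26700·319/31390000 = -0.2713 mm.

-0.271 mm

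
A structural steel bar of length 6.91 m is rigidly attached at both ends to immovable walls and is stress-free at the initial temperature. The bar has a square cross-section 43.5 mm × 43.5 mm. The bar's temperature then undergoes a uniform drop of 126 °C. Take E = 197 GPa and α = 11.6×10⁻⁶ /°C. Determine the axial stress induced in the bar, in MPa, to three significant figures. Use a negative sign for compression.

288 MPa

Free thermal expansion αLΔT = 11.6e-6 · 6910 · -126 = -10.1 mm.
The walls impose strain ε = −(-10.1)/6910 = 1.4616e-03; σ = Eε = 197000 · 1.4616e-03 = 287.9 MPa.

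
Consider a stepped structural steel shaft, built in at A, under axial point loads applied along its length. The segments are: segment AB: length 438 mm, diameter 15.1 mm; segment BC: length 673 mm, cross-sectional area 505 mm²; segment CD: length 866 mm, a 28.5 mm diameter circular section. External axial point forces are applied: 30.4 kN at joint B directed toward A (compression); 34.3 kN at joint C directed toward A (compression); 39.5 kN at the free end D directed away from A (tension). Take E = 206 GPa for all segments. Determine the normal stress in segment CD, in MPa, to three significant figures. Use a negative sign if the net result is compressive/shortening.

Internal axial forces (sectioning from the free end, tension +): N_CD = 39.5 kN, N_BC = 5.2 kN, N_AB = -25.2 kN.
A_CD = 637.9 mm².
σ_CD = N_CD/A_CD = 39500/637.9 = 61.92 MPa.

61.9 MPa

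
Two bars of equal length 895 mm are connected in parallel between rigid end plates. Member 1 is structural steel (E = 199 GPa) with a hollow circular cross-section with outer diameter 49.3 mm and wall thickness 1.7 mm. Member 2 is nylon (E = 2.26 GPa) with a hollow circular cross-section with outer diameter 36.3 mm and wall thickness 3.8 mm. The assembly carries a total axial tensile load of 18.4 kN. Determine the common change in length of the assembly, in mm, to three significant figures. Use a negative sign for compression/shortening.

0.320 mm

A_1 = 254.2 mm².
A_2 = 388 mm².
Equal strain + equilibrium ⇒ each member carries load in proportion to AE: A₁E₁ = 50590000 N, A₂E₂ = 876800 N, ΣAE = 51470000 N.
δ = PL/ΣAE = 18400·895/51470000 = 0.32 mm.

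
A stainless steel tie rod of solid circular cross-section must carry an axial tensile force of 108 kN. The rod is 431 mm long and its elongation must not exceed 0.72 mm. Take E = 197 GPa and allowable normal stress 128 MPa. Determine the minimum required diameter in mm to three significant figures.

32.8 mm

Required area A ≥ P/σ_allow = 108000/128 = 843.8 mm².
For a solid circular section, d ≥ √(4A/π) = 32.78 mm.
Elongation limit: A ≥ PL/(Eδ_allow) = 108000·431/(197000·0.72) = 328.2 mm² ⇒ d ≥ 20.44 mm.
The stress limit governs.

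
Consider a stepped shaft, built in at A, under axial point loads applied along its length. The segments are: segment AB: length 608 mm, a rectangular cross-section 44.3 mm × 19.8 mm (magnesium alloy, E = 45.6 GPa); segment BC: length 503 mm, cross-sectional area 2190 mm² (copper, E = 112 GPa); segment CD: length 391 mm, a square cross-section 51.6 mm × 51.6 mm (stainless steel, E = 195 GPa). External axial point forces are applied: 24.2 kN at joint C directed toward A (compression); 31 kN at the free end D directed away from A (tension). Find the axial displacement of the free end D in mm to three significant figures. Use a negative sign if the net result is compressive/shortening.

0.141 mm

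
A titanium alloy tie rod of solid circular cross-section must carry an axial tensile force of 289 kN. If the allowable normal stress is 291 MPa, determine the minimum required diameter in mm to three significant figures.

Required area A ≥ P/σ_allow = 289000/291 = 993.1 mm².
For a solid circular section, d ≥ √(4A/π) = 35.56 mm.

35.6 mm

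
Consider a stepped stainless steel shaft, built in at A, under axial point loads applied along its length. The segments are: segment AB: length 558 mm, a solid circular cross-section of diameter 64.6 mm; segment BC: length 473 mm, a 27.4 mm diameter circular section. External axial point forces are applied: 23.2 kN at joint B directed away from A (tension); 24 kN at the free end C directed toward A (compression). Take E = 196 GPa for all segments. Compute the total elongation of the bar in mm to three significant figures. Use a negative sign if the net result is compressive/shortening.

-0.0989 mm

Internal axial forces (sectioning from the free end, tension +): N_BC = -24 kN, N_AB = -0.8 kN.
A_AB = 3278 mm².
A_BC = 589.6 mm².
δ_AB = -800·558/(3278·196000) = -0.0006949 mm
δ_BC = -24000·473/(589.6·196000) = -0.09823 mm
δ = Σδ_i = -0.09892 mm.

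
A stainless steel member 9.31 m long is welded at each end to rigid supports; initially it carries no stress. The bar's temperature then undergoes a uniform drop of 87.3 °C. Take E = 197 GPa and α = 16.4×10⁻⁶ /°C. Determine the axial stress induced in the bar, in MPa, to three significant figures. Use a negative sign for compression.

Free thermal expansion αLΔT = 16.4e-6 · 9310 · -87.3 = -13.33 mm.
The walls impose strain ε = −(-13.33)/9310 = 1.4317e-03; σ = Eε = 197000 · 1.4317e-03 = 282 MPa.

282 MPa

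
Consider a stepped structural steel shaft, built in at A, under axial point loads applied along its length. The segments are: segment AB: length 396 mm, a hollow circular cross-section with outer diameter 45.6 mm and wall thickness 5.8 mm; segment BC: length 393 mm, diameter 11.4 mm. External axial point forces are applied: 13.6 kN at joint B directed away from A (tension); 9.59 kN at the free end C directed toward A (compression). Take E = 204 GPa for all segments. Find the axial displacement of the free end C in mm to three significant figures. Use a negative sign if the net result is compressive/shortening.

-0.170 mm

Internal axial forces (sectioning from the free end, tension +): N_BC = -9.59 kN, N_AB = 4.01 kN.
A_AB = 725.2 mm².
A_BC = 102.1 mm².
δ_AB = 4010·396/(725.2·204000) = 0.01073 mm
δ_BC = -9590·393/(102.1·204000) = -0.181 mm
δ = Σδ_i = -0.1703 mm.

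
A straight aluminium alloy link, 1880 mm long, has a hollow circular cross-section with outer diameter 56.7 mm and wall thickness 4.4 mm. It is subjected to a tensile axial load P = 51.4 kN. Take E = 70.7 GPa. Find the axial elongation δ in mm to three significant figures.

A = 722.9 mm².
δ_mech = NL/(AE) = 51400·1880/(722.9·70700) = 1.891 mm.

1.89 mm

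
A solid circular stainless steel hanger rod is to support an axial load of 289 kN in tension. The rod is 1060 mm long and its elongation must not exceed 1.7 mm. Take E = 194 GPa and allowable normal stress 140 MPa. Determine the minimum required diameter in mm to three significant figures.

Required area A ≥ P/σ_allow = 289000/140 = 2064 mm².
For a solid circular section, d ≥ √(4A/π) = 51.27 mm.
Elongation limit: A ≥ PL/(Eδ_allow) = 289000·1060/(194000·1.7) = 928.9 mm² ⇒ d ≥ 34.39 mm.
The stress limit governs.

51.3 mm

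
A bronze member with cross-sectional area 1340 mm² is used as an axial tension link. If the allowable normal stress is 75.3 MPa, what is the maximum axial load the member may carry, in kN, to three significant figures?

101 kN

P_max = σ_allow · A = 75.3 · 1340 = 100900 N = 100.9 kN.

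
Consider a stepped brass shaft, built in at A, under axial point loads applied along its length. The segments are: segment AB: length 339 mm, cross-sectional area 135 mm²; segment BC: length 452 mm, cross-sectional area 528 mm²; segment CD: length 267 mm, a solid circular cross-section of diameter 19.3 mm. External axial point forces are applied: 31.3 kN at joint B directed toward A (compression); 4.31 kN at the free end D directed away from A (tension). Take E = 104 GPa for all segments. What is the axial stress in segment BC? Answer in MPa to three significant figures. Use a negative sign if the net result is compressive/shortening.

Internal axial forces (sectioning from the free end, tension +): N_CD = 4.31 kN, N_BC = 4.31 kN, N_AB = -26.99 kN.
σ_BC = N_BC/A_BC = 4310/528 = 8.163 MPa.

8.16 MPa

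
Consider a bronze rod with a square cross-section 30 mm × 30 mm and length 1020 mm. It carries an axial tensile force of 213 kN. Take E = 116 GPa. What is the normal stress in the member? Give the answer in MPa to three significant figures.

A = 900 mm².
σ = N/A = 213000/900 = 236.7 MPa.

237 MPa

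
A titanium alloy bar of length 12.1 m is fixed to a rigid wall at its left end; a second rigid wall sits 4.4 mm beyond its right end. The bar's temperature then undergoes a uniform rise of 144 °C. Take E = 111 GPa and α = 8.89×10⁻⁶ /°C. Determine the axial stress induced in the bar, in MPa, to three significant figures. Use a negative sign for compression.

Free thermal expansion αLΔT = 8.89e-6 · 12100 · 144 = 15.49 mm.
The walls engage after the gap closes; constrained expansion = 15.49 − 4.4 = 11.09 mm.
The walls impose strain ε = −(11.09)/12100 = -9.1652e-04; σ = Eε = 111000 · -9.1652e-04 = -101.7 MPa.

-102 MPa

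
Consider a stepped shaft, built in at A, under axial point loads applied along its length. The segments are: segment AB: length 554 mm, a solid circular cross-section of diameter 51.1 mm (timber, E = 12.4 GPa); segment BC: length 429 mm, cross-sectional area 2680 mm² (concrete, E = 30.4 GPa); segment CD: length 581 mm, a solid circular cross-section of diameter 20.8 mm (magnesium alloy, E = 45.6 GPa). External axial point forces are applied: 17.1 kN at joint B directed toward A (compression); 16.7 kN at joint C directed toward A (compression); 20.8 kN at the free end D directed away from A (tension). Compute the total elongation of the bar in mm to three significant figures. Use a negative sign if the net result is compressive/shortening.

0.518 mm

Internal axial forces (sectioning from the free end, tension +): N_CD = 20.8 kN, N_BC = 4.1 kN, N_AB = -13 kN.
A_AB = 2051 mm².
A_CD = 339.8 mm².
δ_AB = -13000·554/(2051·12400) = -0.2832 mm
δ_BC = 4100·429/(2680·30400) = 0.02159 mm
δ_CD = 20800·581/(339.8·45600) = 0.7799 mm
δ = Σδ_i = 0.5183 mm.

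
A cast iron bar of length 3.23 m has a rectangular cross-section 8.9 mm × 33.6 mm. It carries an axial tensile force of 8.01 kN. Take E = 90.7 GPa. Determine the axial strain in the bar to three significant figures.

A = 299 mm².
σ = N/A = 26.79 MPa; ε = σ/E = 26.79/90700 = 2.953e-04.

2.95e-04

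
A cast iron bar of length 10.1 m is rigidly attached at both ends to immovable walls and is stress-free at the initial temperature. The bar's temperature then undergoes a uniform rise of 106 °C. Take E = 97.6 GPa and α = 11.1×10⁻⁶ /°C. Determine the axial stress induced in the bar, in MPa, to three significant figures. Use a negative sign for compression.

-115 MPa

Free thermal expansion αLΔT = 11.1e-6 · 10100 · 106 = 11.88 mm.
The walls impose strain ε = −(11.88)/10100 = -1.1766e-03; σ = Eε = 97600 · -1.1766e-03 = -114.8 MPa.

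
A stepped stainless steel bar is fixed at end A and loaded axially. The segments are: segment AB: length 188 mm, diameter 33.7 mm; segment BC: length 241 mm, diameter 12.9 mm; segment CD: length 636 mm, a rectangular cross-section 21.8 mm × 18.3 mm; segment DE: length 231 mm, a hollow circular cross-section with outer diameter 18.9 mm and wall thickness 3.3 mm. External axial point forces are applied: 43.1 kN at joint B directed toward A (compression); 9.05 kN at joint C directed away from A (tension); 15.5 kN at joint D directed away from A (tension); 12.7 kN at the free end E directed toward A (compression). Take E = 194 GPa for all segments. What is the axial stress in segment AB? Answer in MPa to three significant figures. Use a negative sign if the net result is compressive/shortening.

Internal axial forces (sectioning from the free end, tension +): N_DE = -12.7 kN, N_CD = 2.8 kN, N_BC = 11.85 kN, N_AB = -31.25 kN.
A_AB = 892 mm².
σ_AB = N_AB/A_AB = -31250/892 = -35.03 MPa.

-35.0 MPa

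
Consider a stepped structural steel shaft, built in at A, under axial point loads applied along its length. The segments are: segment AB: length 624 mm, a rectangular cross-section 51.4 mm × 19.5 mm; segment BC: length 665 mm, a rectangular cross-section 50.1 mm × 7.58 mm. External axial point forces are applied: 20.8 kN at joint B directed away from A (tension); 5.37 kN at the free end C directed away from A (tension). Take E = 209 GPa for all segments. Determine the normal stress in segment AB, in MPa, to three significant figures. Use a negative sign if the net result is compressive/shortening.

Internal axial forces (sectioning from the free end, tension +): N_BC = 5.37 kN, N_AB = 26.17 kN.
A_AB = 1002 mm².
σ_AB = N_AB/A_AB = 26170/1002 = 26.11 MPa.

26.1 MPa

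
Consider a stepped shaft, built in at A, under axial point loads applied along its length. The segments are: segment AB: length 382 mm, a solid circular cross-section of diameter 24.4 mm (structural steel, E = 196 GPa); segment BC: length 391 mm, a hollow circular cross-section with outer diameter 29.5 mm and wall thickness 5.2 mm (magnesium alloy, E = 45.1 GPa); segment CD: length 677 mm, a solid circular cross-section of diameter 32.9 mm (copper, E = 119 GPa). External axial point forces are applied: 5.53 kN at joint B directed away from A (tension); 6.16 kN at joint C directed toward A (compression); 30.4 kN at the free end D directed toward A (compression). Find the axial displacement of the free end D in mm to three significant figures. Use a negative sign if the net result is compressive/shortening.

Internal axial forces (sectioning from the free end, tension +): N_CD = -30.4 kN, N_BC = -36.56 kN, N_AB = -31.03 kN.
A_AB = 467.6 mm².
A_BC = 397 mm².
A_CD = 850.1 mm².
δ_AB = -31030·382/(467.6·196000) = -0.1293 mm
δ_BC = -36560·391/(397·45100) = -0.7984 mm
δ_CD = -30400·677/(850.1·119000) = -0.2034 mm
δ = Σδ_i = -1.131 mm.

-1.13 mm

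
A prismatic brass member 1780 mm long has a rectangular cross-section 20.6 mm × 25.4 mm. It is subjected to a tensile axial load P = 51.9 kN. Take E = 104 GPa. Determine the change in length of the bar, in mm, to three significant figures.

A = 523.2 mm².
δ_mech = NL/(AE) = 51900·1780/(523.2·104000) = 1.698 mm.

1.70 mm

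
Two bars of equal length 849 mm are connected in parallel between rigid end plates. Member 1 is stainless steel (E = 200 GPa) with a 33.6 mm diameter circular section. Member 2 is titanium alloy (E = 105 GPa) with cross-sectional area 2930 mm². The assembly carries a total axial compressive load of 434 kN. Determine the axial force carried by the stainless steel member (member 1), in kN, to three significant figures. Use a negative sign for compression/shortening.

A_1 = 886.7 mm².
Equal strain + equilibrium ⇒ each member carries load in proportion to AE: A₁E₁ = 177300000 N, A₂E₂ = 307600000 N, ΣAE = 485000000 N.
F₁ = P·A₁E₁/ΣAE = -434000·177300000/485000000 = -158700 N.

-159 kN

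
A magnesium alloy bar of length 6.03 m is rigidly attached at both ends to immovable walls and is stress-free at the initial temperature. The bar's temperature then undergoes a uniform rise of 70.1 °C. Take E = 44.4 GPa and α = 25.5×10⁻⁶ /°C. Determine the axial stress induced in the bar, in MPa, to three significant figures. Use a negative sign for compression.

Free thermal expansion αLΔT = 25.5e-6 · 6030 · 70.1 = 10.78 mm.
The walls impose strain ε = −(10.78)/6030 = -1.7875e-03; σ = Eε = 44400 · -1.7875e-03 = -79.37 MPa.

-79.4 MPa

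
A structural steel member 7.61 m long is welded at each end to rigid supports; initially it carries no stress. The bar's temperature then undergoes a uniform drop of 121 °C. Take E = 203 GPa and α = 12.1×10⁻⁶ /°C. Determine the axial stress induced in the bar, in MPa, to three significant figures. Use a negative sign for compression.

Free thermal expansion αLΔT = 12.1e-6 · 7610 · -121 = -11.14 mm.
The walls impose strain ε = −(-11.14)/7610 = 1.4641e-03; σ = Eε = 203000 · 1.4641e-03 = 297.2 MPa.

297 MPa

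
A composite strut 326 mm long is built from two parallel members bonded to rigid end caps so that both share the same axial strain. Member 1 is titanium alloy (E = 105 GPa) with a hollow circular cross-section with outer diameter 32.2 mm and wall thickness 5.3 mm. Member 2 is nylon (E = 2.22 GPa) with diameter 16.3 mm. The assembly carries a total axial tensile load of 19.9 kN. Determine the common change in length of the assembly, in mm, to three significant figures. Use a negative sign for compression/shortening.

A_1 = 447.9 mm².
A_2 = 208.7 mm².
Equal strain + equilibrium ⇒ each member carries load in proportion to AE: A₁E₁ = 47030000 N, A₂E₂ = 463300 N, ΣAE = 47490000 N.
δ = PL/ΣAE = 19900·326/47490000 = 0.1366 mm.

0.137 mm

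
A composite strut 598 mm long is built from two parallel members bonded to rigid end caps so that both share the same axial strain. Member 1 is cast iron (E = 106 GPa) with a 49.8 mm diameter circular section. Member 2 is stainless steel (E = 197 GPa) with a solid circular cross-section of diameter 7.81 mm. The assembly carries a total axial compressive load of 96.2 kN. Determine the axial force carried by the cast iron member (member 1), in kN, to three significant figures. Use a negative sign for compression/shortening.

-92.0 kN

A_1 = 1948 mm².
A_2 = 47.91 mm².
Equal strain + equilibrium ⇒ each member carries load in proportion to AE: A₁E₁ = 206500000 N, A₂E₂ = 9438000 N, ΣAE = 215900000 N.
F₁ = P·A₁E₁/ΣAE = -96200·206500000/215900000 = -91990 N.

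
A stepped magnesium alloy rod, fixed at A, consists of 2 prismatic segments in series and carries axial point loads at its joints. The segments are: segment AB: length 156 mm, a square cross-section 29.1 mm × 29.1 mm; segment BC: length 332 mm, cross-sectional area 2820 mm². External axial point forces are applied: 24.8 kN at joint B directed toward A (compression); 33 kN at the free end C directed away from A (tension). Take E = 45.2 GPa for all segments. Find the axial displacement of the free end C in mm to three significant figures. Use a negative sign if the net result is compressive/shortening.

Internal axial forces (sectioning from the free end, tension +): N_BC = 33 kN, N_AB = 8.2 kN.
A_AB = 846.8 mm².
δ_AB = 8200·156/(846.8·45200) = 0.03342 mm
δ_BC = 33000·332/(2820·45200) = 0.08595 mm
δ = Σδ_i = 0.1194 mm.

0.119 mm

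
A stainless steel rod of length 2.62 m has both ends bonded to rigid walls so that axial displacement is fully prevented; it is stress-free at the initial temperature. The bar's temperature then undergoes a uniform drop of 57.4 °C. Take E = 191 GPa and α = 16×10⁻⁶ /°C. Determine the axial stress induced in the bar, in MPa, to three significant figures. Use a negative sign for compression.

175 MPa

Free thermal expansion αLΔT = 16e-6 · 2620 · -57.4 = -2.406 mm.
The walls impose strain ε = −(-2.406)/2620 = 9.1840e-04; σ = Eε = 191000 · 9.1840e-04 = 175.4 MPa.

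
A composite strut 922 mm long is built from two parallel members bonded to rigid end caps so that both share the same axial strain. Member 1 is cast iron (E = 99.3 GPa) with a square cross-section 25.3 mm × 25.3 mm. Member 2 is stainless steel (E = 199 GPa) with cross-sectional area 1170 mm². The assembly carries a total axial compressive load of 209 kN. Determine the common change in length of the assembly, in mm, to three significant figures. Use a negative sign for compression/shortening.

-0.650 mm

A_1 = 640.1 mm².
Equal strain + equilibrium ⇒ each member carries load in proportion to AE: A₁E₁ = 63560000 N, A₂E₂ = 232800000 N, ΣAE = 296400000 N.
δ = PL/ΣAE = -209000·922/296400000 = -0.6501 mm.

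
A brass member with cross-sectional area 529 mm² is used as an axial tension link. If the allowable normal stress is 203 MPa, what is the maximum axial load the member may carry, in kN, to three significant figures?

107 kN

P_max = σ_allow · A = 203 · 529 = 107400 N = 107.4 kN.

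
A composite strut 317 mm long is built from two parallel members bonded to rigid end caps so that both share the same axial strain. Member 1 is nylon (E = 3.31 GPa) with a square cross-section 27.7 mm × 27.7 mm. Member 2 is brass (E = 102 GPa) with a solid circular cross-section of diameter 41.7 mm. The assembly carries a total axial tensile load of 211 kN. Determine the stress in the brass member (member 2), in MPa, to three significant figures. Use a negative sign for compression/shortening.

152 MPa

A_1 = 767.3 mm².
A_2 = 1366 mm².
Equal strain + equilibrium ⇒ each member carries load in proportion to AE: A₁E₁ = 2540000 N, A₂E₂ = 139300000 N, ΣAE = 141800000 N.
σ₂ = P·E₂/ΣAE = 211000·102000/141800000 = 151.7 MPa.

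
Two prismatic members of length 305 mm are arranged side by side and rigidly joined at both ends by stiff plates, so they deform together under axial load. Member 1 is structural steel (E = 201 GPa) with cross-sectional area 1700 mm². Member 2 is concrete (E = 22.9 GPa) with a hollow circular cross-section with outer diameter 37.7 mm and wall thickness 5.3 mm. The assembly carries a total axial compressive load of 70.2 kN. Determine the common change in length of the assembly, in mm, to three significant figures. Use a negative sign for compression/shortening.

-0.0605 mm

A_2 = 539.5 mm².
Equal strain + equilibrium ⇒ each member carries load in proportion to AE: A₁E₁ = 341700000 N, A₂E₂ = 12350000 N, ΣAE = 354100000 N.
δ = PL/ΣAE = -70200·305/354100000 = -0.06047 mm.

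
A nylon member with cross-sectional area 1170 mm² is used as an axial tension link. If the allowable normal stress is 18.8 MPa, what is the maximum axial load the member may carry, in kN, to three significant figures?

22.0 kN

P_max = σ_allow · A = 18.8 · 1170 = 22000 N = 22 kN.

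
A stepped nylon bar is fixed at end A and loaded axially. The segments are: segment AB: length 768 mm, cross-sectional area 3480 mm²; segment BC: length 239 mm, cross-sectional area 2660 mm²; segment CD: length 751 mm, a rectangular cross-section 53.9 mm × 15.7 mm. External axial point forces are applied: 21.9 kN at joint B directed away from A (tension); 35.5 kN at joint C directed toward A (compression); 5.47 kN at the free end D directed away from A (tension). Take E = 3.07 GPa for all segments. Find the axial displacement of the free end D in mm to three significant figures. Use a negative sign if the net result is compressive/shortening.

Internal axial forces (sectioning from the free end, tension +): N_CD = 5.47 kN, N_BC = -30.03 kN, N_AB = -8.13 kN.
A_CD = 846.2 mm².
δ_AB = -8130·768/(3480·3070) = -0.5844 mm
δ_BC = -30030·239/(2660·3070) = -0.8789 mm
δ_CD = 5470·751/(846.2·3070) = 1.581 mm
δ = Σδ_i = 0.1179 mm.

0.118 mm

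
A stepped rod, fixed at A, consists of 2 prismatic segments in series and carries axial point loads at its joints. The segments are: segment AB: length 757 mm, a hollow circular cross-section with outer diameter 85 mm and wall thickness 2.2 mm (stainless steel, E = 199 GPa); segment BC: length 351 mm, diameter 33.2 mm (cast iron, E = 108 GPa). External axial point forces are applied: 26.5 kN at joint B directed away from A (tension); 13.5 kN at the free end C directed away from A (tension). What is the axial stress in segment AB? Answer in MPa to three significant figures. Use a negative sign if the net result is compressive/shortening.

69.9 MPa

Internal axial forces (sectioning from the free end, tension +): N_BC = 13.5 kN, N_AB = 40 kN.
A_AB = 572.3 mm².
σ_AB = N_AB/A_AB = 40000/572.3 = 69.9 MPa.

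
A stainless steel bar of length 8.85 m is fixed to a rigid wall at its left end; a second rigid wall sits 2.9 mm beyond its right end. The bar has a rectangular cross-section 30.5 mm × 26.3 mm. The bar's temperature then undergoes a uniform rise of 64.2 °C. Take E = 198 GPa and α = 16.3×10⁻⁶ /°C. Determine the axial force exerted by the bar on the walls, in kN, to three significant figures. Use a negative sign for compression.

-114 kN

Free thermal expansion αLΔT = 16.3e-6 · 8850 · 64.2 = 9.261 mm.
The walls engage after the gap closes; constrained expansion = 9.261 − 2.9 = 6.361 mm.
The walls impose strain ε = −(6.361)/8850 = -7.1878e-04; σ = Eε = 198000 · -7.1878e-04 = -142.3 MPa.
Wall reaction R = σ·A = -142.3·802.1 = -114200 N = -114.2 kN.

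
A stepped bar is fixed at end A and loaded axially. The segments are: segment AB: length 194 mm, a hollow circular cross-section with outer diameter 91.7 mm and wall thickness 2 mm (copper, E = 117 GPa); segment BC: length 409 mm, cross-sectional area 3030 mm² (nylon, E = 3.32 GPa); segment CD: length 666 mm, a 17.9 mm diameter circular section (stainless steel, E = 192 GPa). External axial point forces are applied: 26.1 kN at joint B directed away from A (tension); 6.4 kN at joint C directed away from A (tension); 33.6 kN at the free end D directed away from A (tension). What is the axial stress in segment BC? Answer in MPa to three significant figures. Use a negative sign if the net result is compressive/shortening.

13.2 MPa

Internal axial forces (sectioning from the free end, tension +): N_CD = 33.6 kN, N_BC = 40 kN, N_AB = 66.1 kN.
σ_BC = N_BC/A_BC = 40000/3030 = 13.2 MPa.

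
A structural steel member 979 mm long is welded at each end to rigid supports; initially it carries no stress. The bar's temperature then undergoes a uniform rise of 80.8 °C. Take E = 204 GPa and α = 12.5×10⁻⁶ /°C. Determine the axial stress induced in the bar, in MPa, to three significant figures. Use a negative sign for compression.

Free thermal expansion αLΔT = 12.5e-6 · 979 · 80.8 = 0.9888 mm.
The walls impose strain ε = −(0.9888)/979 = -1.0100e-03; σ = Eε = 204000 · -1.0100e-03 = -206 MPa.

-206 MPa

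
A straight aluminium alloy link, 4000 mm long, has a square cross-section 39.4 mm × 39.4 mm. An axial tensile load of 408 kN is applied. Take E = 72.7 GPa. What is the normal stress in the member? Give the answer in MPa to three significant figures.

263 MPa

A = 1552 mm².
σ = N/A = 408000/1552 = 262.8 MPa.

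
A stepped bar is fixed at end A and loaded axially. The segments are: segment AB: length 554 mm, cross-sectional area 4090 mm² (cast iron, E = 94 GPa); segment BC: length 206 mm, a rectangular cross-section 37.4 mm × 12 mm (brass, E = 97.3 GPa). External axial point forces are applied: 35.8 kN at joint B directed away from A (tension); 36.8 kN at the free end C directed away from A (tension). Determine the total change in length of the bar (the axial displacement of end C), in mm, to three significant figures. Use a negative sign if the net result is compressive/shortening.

Internal axial forces (sectioning from the free end, tension +): N_BC = 36.8 kN, N_AB = 72.6 kN.
A_BC = 448.8 mm².
δ_AB = 72600·554/(4090·94000) = 0.1046 mm
δ_BC = 36800·206/(448.8·97300) = 0.1736 mm
δ = Σδ_i = 0.2782 mm.

0.278 mm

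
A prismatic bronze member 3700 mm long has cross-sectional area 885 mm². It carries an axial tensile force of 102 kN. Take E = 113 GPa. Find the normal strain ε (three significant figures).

0.00102

σ = N/A = 115.3 MPa; ε = σ/E = 115.3/113000 = 1.020e-03.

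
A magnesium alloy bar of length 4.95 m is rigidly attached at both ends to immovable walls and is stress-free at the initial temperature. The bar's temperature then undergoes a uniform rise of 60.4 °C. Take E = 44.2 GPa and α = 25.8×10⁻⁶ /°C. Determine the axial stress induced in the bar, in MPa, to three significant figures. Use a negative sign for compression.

-68.9 MPa

Free thermal expansion αLΔT = 25.8e-6 · 4950 · 60.4 = 7.714 mm.
The walls impose strain ε = −(7.714)/4950 = -1.5583e-03; σ = Eε = 44200 · -1.5583e-03 = -68.88 MPa.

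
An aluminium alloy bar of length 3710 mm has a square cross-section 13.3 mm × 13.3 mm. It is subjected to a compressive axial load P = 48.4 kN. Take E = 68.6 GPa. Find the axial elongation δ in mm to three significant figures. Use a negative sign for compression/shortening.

-14.8 mm

A = 176.9 mm².
δ_mech = NL/(AE) = -48400·3710/(176.9·68600) = -14.8 mm.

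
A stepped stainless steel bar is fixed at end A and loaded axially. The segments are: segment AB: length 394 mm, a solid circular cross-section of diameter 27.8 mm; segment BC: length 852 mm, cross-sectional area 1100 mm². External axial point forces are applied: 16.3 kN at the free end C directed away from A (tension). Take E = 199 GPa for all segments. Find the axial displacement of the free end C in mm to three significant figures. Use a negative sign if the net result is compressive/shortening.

Internal axial forces (sectioning from the free end, tension +): N_BC = 16.3 kN, N_AB = 16.3 kN.
A_AB = 607 mm².
δ_AB = 16300·394/(607·199000) = 0.05317 mm
δ_BC = 16300·852/(1100·199000) = 0.06344 mm
δ = Σδ_i = 0.1166 mm.

0.117 mm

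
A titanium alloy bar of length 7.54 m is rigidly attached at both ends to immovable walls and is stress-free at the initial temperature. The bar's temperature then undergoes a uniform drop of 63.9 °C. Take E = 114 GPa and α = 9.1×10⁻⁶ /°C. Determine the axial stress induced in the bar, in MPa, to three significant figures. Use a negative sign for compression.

66.3 MPa

Free thermal expansion αLΔT = 9.1e-6 · 7540 · -63.9 = -4.384 mm.
The walls impose strain ε = −(-4.384)/7540 = 5.8149e-04; σ = Eε = 114000 · 5.8149e-04 = 66.29 MPa.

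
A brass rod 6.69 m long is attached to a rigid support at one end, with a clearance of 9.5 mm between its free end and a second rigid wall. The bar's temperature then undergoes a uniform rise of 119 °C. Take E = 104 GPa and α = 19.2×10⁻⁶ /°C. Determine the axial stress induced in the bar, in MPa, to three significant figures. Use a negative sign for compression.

-89.9 MPa

Free thermal expansion αLΔT = 19.2e-6 · 6690 · 119 = 15.29 mm.
The walls engage after the gap closes; constrained expansion = 15.29 − 9.5 = 5.785 mm.
The walls impose strain ε = −(5.785)/6690 = -8.6477e-04; σ = Eε = 104000 · -8.6477e-04 = -89.94 MPa.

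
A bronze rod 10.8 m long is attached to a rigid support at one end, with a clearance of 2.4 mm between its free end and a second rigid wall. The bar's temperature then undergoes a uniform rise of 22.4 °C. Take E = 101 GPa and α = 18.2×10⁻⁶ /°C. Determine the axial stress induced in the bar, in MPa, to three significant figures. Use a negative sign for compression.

-18.7 MPa

Free thermal expansion αLΔT = 18.2e-6 · 10800 · 22.4 = 4.403 mm.
The walls engage after the gap closes; constrained expansion = 4.403 − 2.4 = 2.003 mm.
The walls impose strain ε = −(2.003)/10800 = -1.8546e-04; σ = Eε = 101000 · -1.8546e-04 = -18.73 MPa.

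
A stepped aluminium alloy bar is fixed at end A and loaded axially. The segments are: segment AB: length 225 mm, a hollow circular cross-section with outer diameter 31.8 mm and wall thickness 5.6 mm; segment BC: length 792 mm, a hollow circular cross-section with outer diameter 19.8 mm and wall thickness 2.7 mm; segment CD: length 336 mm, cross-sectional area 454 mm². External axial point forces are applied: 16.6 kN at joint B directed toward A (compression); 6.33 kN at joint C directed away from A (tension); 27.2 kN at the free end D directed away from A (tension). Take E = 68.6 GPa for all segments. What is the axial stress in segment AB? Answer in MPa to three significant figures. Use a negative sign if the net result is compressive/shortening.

36.7 MPa

Internal axial forces (sectioning from the free end, tension +): N_CD = 27.2 kN, N_BC = 33.53 kN, N_AB = 16.93 kN.
A_AB = 460.9 mm².
σ_AB = N_AB/A_AB = 16930/460.9 = 36.73 MPa.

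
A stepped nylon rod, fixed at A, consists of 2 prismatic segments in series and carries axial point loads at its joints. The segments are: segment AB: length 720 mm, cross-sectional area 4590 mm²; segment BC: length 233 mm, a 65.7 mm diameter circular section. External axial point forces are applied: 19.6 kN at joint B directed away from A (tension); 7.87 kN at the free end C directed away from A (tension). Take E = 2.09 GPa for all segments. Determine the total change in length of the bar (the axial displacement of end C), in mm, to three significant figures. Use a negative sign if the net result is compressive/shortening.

2.32 mm

Internal axial forces (sectioning from the free end, tension +): N_BC = 7.87 kN, N_AB = 27.47 kN.
A_BC = 3390 mm².
δ_AB = 27470·720/(4590·2090) = 2.062 mm
δ_BC = 7870·233/(3390·2090) = 0.2588 mm
δ = Σδ_i = 2.321 mm.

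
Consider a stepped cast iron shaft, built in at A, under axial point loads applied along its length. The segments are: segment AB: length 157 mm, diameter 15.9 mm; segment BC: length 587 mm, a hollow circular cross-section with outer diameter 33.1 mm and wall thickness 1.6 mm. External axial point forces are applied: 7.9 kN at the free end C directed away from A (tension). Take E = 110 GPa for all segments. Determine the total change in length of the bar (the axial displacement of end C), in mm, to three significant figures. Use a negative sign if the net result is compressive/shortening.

0.323 mm

Internal axial forces (sectioning from the free end, tension +): N_BC = 7.9 kN, N_AB = 7.9 kN.
A_AB = 198.6 mm².
A_BC = 158.3 mm².
δ_AB = 7900·157/(198.6·110000) = 0.05679 mm
δ_BC = 7900·587/(158.3·110000) = 0.2663 mm
δ = Σδ_i = 0.323 mm.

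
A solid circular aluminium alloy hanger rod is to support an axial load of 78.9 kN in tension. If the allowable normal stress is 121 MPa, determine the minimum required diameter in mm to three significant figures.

28.8 mm

Required area A ≥ P/σ_allow = 78900/121 = 652.1 mm².
For a solid circular section, d ≥ √(4A/π) = 28.81 mm.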